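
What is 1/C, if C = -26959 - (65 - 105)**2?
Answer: -1/28559 ≈ -3.5015e-5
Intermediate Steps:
C = -28559 (C = -26959 - 1*(-40)**2 = -26959 - 1*1600 = -26959 - 1600 = -28559)
1/C = 1/(-28559) = -1/28559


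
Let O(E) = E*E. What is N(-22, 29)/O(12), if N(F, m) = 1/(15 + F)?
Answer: -1/1008 ≈ -0.00099206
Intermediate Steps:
O(E) = E²
N(-22, 29)/O(12) = 1/((15 - 22)*(12²)) = 1/(-7*144) = -⅐*1/144 = -1/1008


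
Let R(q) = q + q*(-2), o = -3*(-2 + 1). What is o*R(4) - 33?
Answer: -45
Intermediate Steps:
o = 3 (o = -3*(-1) = 3)
R(q) = -q (R(q) = q - 2*q = -q)
o*R(4) - 33 = 3*(-1*4) - 33 = 3*(-4) - 33 = -12 - 33 = -45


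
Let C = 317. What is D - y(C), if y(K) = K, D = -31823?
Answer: -32140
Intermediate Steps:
D - y(C) = -31823 - 1*317 = -31823 - 317 = -32140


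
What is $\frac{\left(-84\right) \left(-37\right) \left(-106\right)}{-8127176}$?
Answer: $\frac{41181}{1015897} \approx 0.040537$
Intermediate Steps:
$\frac{\left(-84\right) \left(-37\right) \left(-106\right)}{-8127176} = 3108 \left(-106\right) \left(- \frac{1}{8127176}\right) = \left(-329448\right) \left(- \frac{1}{8127176}\right) = \frac{41181}{1015897}$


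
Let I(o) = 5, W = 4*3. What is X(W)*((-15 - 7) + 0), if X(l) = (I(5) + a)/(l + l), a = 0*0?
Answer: -55/12 ≈ -4.5833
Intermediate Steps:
W = 12
a = 0
X(l) = 5/(2*l) (X(l) = (5 + 0)/(l + l) = 5/((2*l)) = 5*(1/(2*l)) = 5/(2*l))
X(W)*((-15 - 7) + 0) = ((5/2)/12)*((-15 - 7) + 0) = ((5/2)*(1/12))*(-22 + 0) = (5/24)*(-22) = -55/12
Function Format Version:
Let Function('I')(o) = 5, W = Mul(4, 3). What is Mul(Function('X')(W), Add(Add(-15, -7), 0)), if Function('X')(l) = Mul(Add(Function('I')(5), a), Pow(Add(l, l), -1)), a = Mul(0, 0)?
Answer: Rational(-55, 12) ≈ -4.5833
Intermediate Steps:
W = 12
a = 0
Function('X')(l) = Mul(Rational(5, 2), Pow(l, -1)) (Function('X')(l) = Mul(Add(5, 0), Pow(Add(l, l), -1)) = Mul(5, Pow(Mul(2, l), -1)) = Mul(5, Mul(Rational(1, 2), Pow(l, -1))) = Mul(Rational(5, 2), Pow(l, -1)))
Mul(Function('X')(W), Add(Add(-15, -7), 0)) = Mul(Mul(Rational(5, 2), Pow(12, -1)), Add(Add(-15, -7), 0)) = Mul(Mul(Rational(5, 2), Rational(1, 12)), Add(-22, 0)) = Mul(Rational(5, 24), -22) = Rational(-55, 12)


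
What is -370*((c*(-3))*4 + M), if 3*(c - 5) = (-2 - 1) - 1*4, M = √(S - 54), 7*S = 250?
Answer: 11840 - 2960*I*√14/7 ≈ 11840.0 - 1582.2*I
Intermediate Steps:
S = 250/7 (S = (⅐)*250 = 250/7 ≈ 35.714)
M = 8*I*√14/7 (M = √(250/7 - 54) = √(-128/7) = 8*I*√14/7 ≈ 4.2762*I)
c = 8/3 (c = 5 + ((-2 - 1) - 1*4)/3 = 5 + (-3 - 4)/3 = 5 + (⅓)*(-7) = 5 - 7/3 = 8/3 ≈ 2.6667)
-370*((c*(-3))*4 + M) = -370*(((8/3)*(-3))*4 + 8*I*√14/7) = -370*(-8*4 + 8*I*√14/7) = -370*(-32 + 8*I*√14/7) = 11840 - 2960*I*√14/7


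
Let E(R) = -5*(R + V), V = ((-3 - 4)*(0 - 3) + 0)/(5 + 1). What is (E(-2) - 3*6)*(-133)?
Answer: 6783/2 ≈ 3391.5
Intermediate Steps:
V = 7/2 (V = (-7*(-3) + 0)/6 = (21 + 0)*(⅙) = 21*(⅙) = 7/2 ≈ 3.5000)
E(R) = -35/2 - 5*R (E(R) = -5*(R + 7/2) = -5*(7/2 + R) = -35/2 - 5*R)
(E(-2) - 3*6)*(-133) = ((-35/2 - 5*(-2)) - 3*6)*(-133) = ((-35/2 + 10) - 18)*(-133) = (-15/2 - 18)*(-133) = -51/2*(-133) = 6783/2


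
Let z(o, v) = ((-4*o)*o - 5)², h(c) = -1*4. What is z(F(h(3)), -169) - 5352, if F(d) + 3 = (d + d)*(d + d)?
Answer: 221676969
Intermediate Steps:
h(c) = -4
F(d) = -3 + 4*d² (F(d) = -3 + (d + d)*(d + d) = -3 + (2*d)*(2*d) = -3 + 4*d²)
z(o, v) = (-5 - 4*o²)² (z(o, v) = (-4*o² - 5)² = (-5 - 4*o²)²)
z(F(h(3)), -169) - 5352 = (5 + 4*(-3 + 4*(-4)²)²)² - 5352 = (5 + 4*(-3 + 4*16)²)² - 5352 = (5 + 4*(-3 + 64)²)² - 5352 = (5 + 4*61²)² - 5352 = (5 + 4*3721)² - 5352 = (5 + 14884)² - 5352 = 14889² - 5352 = 221682321 - 5352 = 221676969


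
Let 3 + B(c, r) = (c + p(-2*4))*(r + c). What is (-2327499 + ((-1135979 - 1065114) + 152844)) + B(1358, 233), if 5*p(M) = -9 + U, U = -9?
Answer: -11104503/5 ≈ -2.2209e+6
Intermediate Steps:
p(M) = -18/5 (p(M) = (-9 - 9)/5 = (⅕)*(-18) = -18/5)
B(c, r) = -3 + (-18/5 + c)*(c + r) (B(c, r) = -3 + (c - 18/5)*(r + c) = -3 + (-18/5 + c)*(c + r))
(-2327499 + ((-1135979 - 1065114) + 152844)) + B(1358, 233) = (-2327499 + ((-1135979 - 1065114) + 152844)) + (-3 + 1358² - 18/5*1358 - 18/5*233 + 1358*233) = (-2327499 + (-2201093 + 152844)) + (-3 + 1844164 - 24444/5 - 4194/5 + 316414) = (-2327499 - 2048249) + 10774237/5 = -4375748 + 10774237/5 = -11104503/5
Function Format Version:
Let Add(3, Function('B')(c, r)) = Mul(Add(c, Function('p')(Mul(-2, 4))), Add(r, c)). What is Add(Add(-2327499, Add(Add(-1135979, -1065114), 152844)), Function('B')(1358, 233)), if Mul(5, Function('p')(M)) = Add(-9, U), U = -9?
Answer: Rational(-11104503, 5) ≈ -2.2209e+6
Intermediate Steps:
Function('p')(M) = Rational(-18, 5) (Function('p')(M) = Mul(Rational(1, 5), Add(-9, -9)) = Mul(Rational(1, 5), -18) = Rational(-18, 5))
Function('B')(c, r) = Add(-3, Mul(Add(Rational(-18, 5), c), Add(c, r))) (Function('B')(c, r) = Add(-3, Mul(Add(c, Rational(-18, 5)), Add(r, c))) = Add(-3, Mul(Add(Rational(-18, 5), c), Add(c, r))))
Add(Add(-2327499, Add(Add(-1135979, -1065114), 152844)), Function('B')(1358, 233)) = Add(Add(-2327499, Add(Add(-1135979, -1065114), 152844)), Add(-3, Pow(1358, 2), Mul(Rational(-18, 5), 1358), Mul(Rational(-18, 5), 233), Mul(1358, 233))) = Add(Add(-2327499, Add(-2201093, 152844)), Add(-3, 1844164, Rational(-24444, 5), Rational(-4194, 5), 316414)) = Add(Add(-2327499, -2048249), Rational(10774237, 5)) = Add(-4375748, Rational(10774237, 5)) = Rational(-11104503, 5)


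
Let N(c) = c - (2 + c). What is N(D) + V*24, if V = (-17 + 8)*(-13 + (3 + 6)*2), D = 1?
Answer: -1082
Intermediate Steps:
N(c) = -2 (N(c) = c + (-2 - c) = -2)
V = -45 (V = -9*(-13 + 9*2) = -9*(-13 + 18) = -9*5 = -45)
N(D) + V*24 = -2 - 45*24 = -2 - 1080 = -1082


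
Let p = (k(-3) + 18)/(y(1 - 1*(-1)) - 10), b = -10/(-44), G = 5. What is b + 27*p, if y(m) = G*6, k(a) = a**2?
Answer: 8069/220 ≈ 36.677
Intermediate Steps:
y(m) = 30 (y(m) = 5*6 = 30)
b = 5/22 (b = -10*(-1/44) = 5/22 ≈ 0.22727)
p = 27/20 (p = ((-3)**2 + 18)/(30 - 10) = (9 + 18)/20 = 27*(1/20) = 27/20 ≈ 1.3500)
b + 27*p = 5/22 + 27*(27/20) = 5/22 + 729/20 = 8069/220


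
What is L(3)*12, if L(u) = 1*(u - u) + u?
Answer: 36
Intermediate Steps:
L(u) = u (L(u) = 1*0 + u = 0 + u = u)
L(3)*12 = 3*12 = 36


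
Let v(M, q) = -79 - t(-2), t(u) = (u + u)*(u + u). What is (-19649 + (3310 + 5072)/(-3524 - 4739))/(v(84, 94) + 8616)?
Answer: -162368069/70409023 ≈ -2.3061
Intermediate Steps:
t(u) = 4*u**2 (t(u) = (2*u)*(2*u) = 4*u**2)
v(M, q) = -95 (v(M, q) = -79 - 4*(-2)**2 = -79 - 4*4 = -79 - 1*16 = -79 - 16 = -95)
(-19649 + (3310 + 5072)/(-3524 - 4739))/(v(84, 94) + 8616) = (-19649 + (3310 + 5072)/(-3524 - 4739))/(-95 + 8616) = (-19649 + 8382/(-8263))/8521 = (-19649 + 8382*(-1/8263))*(1/8521) = (-19649 - 8382/8263)*(1/8521) = -162368069/8263*1/8521 = -162368069/70409023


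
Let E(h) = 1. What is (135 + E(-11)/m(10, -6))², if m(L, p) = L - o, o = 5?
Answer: 456976/25 ≈ 18279.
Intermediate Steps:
m(L, p) = -5 + L (m(L, p) = L - 1*5 = L - 5 = -5 + L)
(135 + E(-11)/m(10, -6))² = (135 + 1/(-5 + 10))² = (135 + 1/5)² = (135 + 1*(⅕))² = (135 + ⅕)² = (676/5)² = 456976/25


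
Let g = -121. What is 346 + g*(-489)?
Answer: 59515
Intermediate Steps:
346 + g*(-489) = 346 - 121*(-489) = 346 + 59169 = 59515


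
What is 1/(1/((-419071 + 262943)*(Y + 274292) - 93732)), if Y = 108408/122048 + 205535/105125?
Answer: -1717062437346717072/40094675 ≈ -4.2825e+10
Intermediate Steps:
Y = 912038167/320757400 (Y = 108408*(1/122048) + 205535*(1/105125) = 13551/15256 + 41107/21025 = 912038167/320757400 ≈ 2.8434)
1/(1/((-419071 + 262943)*(Y + 274292) - 93732)) = 1/(1/((-419071 + 262943)*(912038167/320757400 + 274292) - 93732)) = 1/(1/(-156128*87982100798967/320757400 - 93732)) = 1/(1/(-1717058679192639972/40094675 - 93732)) = 1/(1/(-1717062437346717072/40094675)) = 1/(-40094675/1717062437346717072) = -1717062437346717072/40094675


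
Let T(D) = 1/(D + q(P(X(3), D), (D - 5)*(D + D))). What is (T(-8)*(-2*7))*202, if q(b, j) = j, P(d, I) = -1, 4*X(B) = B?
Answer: -707/50 ≈ -14.140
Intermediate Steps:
X(B) = B/4
T(D) = 1/(D + 2*D*(-5 + D)) (T(D) = 1/(D + (D - 5)*(D + D)) = 1/(D + (-5 + D)*(2*D)) = 1/(D + 2*D*(-5 + D)))
(T(-8)*(-2*7))*202 = ((1/((-8)*(-9 + 2*(-8))))*(-2*7))*202 = (-1/(8*(-9 - 16))*(-14))*202 = (-⅛/(-25)*(-14))*202 = (-⅛*(-1/25)*(-14))*202 = ((1/200)*(-14))*202 = -7/100*202 = -707/50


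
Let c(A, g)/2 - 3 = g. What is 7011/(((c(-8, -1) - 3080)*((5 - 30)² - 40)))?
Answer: -779/199940 ≈ -0.0038962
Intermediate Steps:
c(A, g) = 6 + 2*g
7011/(((c(-8, -1) - 3080)*((5 - 30)² - 40))) = 7011/((((6 + 2*(-1)) - 3080)*((5 - 30)² - 40))) = 7011/((((6 - 2) - 3080)*((-25)² - 40))) = 7011/(((4 - 3080)*(625 - 40))) = 7011/((-3076*585)) = 7011/(-1799460) = 7011*(-1/1799460) = -779/199940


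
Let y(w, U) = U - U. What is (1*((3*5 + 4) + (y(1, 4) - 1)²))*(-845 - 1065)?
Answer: -38200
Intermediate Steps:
y(w, U) = 0
(1*((3*5 + 4) + (y(1, 4) - 1)²))*(-845 - 1065) = (1*((3*5 + 4) + (0 - 1)²))*(-845 - 1065) = (1*((15 + 4) + (-1)²))*(-1910) = (1*(19 + 1))*(-1910) = (1*20)*(-1910) = 20*(-1910) = -38200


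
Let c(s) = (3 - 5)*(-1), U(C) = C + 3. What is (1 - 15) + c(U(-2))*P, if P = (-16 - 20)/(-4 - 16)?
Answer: -52/5 ≈ -10.400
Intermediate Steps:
U(C) = 3 + C
c(s) = 2 (c(s) = -2*(-1) = 2)
P = 9/5 (P = -36/(-20) = -36*(-1/20) = 9/5 ≈ 1.8000)
(1 - 15) + c(U(-2))*P = (1 - 15) + 2*(9/5) = -14 + 18/5 = -52/5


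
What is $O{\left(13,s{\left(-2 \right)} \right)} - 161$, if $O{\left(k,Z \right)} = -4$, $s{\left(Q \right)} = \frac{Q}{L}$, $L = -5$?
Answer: $-165$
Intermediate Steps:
$s{\left(Q \right)} = - \frac{Q}{5}$ ($s{\left(Q \right)} = \frac{Q}{-5} = Q \left(- \frac{1}{5}\right) = - \frac{Q}{5}$)
$O{\left(13,s{\left(-2 \right)} \right)} - 161 = -4 - 161 = -165$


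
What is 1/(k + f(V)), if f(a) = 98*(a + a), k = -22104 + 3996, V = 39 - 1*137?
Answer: -1/37316 ≈ -2.6798e-5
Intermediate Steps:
V = -98 (V = 39 - 137 = -98)
k = -18108
f(a) = 196*a (f(a) = 98*(2*a) = 196*a)
1/(k + f(V)) = 1/(-18108 + 196*(-98)) = 1/(-18108 - 19208) = 1/(-37316) = -1/37316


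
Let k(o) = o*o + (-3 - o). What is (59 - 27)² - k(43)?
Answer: -779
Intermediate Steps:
k(o) = -3 + o² - o (k(o) = o² + (-3 - o) = -3 + o² - o)
(59 - 27)² - k(43) = (59 - 27)² - (-3 + 43² - 1*43) = 32² - (-3 + 1849 - 43) = 1024 - 1*1803 = 1024 - 1803 = -779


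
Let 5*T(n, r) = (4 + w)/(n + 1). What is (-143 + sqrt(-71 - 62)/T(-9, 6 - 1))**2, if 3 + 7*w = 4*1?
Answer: 6770409/841 + 80080*I*sqrt(133)/29 ≈ 8050.4 + 31846.0*I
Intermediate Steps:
w = 1/7 (w = -3/7 + (4*1)/7 = -3/7 + (1/7)*4 = -3/7 + 4/7 = 1/7 ≈ 0.14286)
T(n, r) = 29/(35*(1 + n)) (T(n, r) = ((4 + 1/7)/(n + 1))/5 = (29/(7*(1 + n)))/5 = 29/(35*(1 + n)))
(-143 + sqrt(-71 - 62)/T(-9, 6 - 1))**2 = (-143 + sqrt(-71 - 62)/((29/(35*(1 - 9)))))**2 = (-143 + sqrt(-133)/(((29/35)/(-8))))**2 = (-143 + (I*sqrt(133))/(((29/35)*(-1/8))))**2 = (-143 + (I*sqrt(133))/(-29/280))**2 = (-143 + (I*sqrt(133))*(-280/29))**2 = (-143 - 280*I*sqrt(133)/29)**2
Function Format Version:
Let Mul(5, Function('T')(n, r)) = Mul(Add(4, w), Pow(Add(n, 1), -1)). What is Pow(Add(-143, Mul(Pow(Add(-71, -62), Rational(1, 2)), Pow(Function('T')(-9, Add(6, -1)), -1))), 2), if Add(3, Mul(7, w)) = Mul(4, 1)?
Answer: Add(Rational(6770409, 841), Mul(Rational(80080, 29), I, Pow(133, Rational(1, 2)))) ≈ Add(8050.4, Mul(31846., I))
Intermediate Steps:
w = Rational(1, 7) (w = Add(Rational(-3, 7), Mul(Rational(1, 7), Mul(4, 1))) = Add(Rational(-3, 7), Mul(Rational(1, 7), 4)) = Add(Rational(-3, 7), Rational(4, 7)) = Rational(1, 7) ≈ 0.14286)
Function('T')(n, r) = Mul(Rational(29, 35), Pow(Add(1, n), -1)) (Function('T')(n, r) = Mul(Rational(1, 5), Mul(Add(4, Rational(1, 7)), Pow(Add(n, 1), -1))) = Mul(Rational(1, 5), Mul(Rational(29, 7), Pow(Add(1, n), -1))) = Mul(Rational(29, 35), Pow(Add(1, n), -1)))
Pow(Add(-143, Mul(Pow(Add(-71, -62), Rational(1, 2)), Pow(Function('T')(-9, Add(6, -1)), -1))), 2) = Pow(Add(-143, Mul(Pow(Add(-71, -62), Rational(1, 2)), Pow(Mul(Rational(29, 35), Pow(Add(1, -9), -1)), -1))), 2) = Pow(Add(-143, Mul(Pow(-133, Rational(1, 2)), Pow(Mul(Rational(29, 35), Pow(-8, -1)), -1))), 2) = Pow(Add(-143, Mul(Mul(I, Pow(133, Rational(1, 2))), Pow(Mul(Rational(29, 35), Rational(-1, 8)), -1))), 2) = Pow(Add(-143, Mul(Mul(I, Pow(133, Rational(1, 2))), Pow(Rational(-29, 280), -1))), 2) = Pow(Add(-143, Mul(Mul(I, Pow(133, Rational(1, 2))), Rational(-280, 29))), 2) = Pow(Add(-143, Mul(Rational(-280, 29), I, Pow(133, Rational(1, 2)))), 2)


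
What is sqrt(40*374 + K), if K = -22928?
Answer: 4*I*sqrt(498) ≈ 89.264*I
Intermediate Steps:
sqrt(40*374 + K) = sqrt(40*374 - 22928) = sqrt(14960 - 22928) = sqrt(-7968) = 4*I*sqrt(498)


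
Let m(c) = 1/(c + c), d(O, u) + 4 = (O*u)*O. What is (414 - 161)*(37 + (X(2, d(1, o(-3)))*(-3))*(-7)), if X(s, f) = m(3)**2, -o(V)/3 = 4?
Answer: 114103/12 ≈ 9508.6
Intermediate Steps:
o(V) = -12 (o(V) = -3*4 = -12)
d(O, u) = -4 + u*O**2 (d(O, u) = -4 + (O*u)*O = -4 + u*O**2)
m(c) = 1/(2*c)
X(s, f) = 1/36 (X(s, f) = ((1/2)/3)**2 = ((1/2)*(1/3))**2 = (1/6)**2 = 1/36)
(414 - 161)*(37 + (X(2, d(1, o(-3)))*(-3))*(-7)) = (414 - 161)*(37 + ((1/36)*(-3))*(-7)) = 253*(37 - 1/12*(-7)) = 253*(37 + 7/12) = 253*(451/12) = 114103/12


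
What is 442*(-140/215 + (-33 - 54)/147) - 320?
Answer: -1831838/2107 ≈ -869.41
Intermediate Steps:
442*(-140/215 + (-33 - 54)/147) - 320 = 442*(-140*1/215 - 87*1/147) - 320 = 442*(-28/43 - 29/49) - 320 = 442*(-2619/2107) - 320 = -1157598/2107 - 320 = -1831838/2107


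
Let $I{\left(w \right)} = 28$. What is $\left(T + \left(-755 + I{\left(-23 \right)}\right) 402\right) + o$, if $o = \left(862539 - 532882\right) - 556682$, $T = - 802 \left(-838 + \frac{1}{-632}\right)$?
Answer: $\frac{48284253}{316} \approx 1.528 \cdot 10^{5}$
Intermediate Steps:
$T = \frac{212376417}{316}$ ($T = - 802 \left(-838 - \frac{1}{632}\right) = \left(-802\right) \left(- \frac{529617}{632}\right) = \frac{212376417}{316} \approx 6.7208 \cdot 10^{5}$)
$o = -227025$ ($o = 329657 - 556682 = -227025$)
$\left(T + \left(-755 + I{\left(-23 \right)}\right) 402\right) + o = \left(\frac{212376417}{316} + \left(-755 + 28\right) 402\right) - 227025 = \left(\frac{212376417}{316} - 292254\right) - 227025 = \frac{120024153}{316} - 227025 = \frac{48284253}{316}$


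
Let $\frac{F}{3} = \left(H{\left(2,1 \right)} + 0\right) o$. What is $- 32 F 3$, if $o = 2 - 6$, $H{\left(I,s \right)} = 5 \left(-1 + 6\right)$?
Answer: $28800$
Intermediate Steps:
$H{\left(I,s \right)} = 25$ ($H{\left(I,s \right)} = 5 \cdot 5 = 25$)
$o = -4$ ($o = 2 - 6 = -4$)
$F = -300$ ($F = 3 \left(25 + 0\right) \left(-4\right) = 3 \cdot 25 \left(-4\right) = 3 \left(-100\right) = -300$)
$- 32 F 3 = \left(-32\right) \left(-300\right) 3 = 9600 \cdot 3 = 28800$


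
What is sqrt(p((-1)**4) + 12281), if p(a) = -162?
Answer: sqrt(12119) ≈ 110.09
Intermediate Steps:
sqrt(p((-1)**4) + 12281) = sqrt(-162 + 12281) = sqrt(12119)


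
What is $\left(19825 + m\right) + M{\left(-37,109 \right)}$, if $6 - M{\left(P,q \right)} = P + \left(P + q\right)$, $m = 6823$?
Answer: $26619$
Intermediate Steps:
$M{\left(P,q \right)} = 6 - q - 2 P$ ($M{\left(P,q \right)} = 6 - \left(P + \left(P + q\right)\right) = 6 - \left(q + 2 P\right) = 6 - q - 2 P$)
$\left(19825 + m\right) + M{\left(-37,109 \right)} = \left(19825 + 6823\right) - 29 = 26648 + \left(6 - 109 + 74\right) = 26648 - 29 = 26619$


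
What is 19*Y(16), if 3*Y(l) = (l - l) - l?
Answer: -304/3 ≈ -101.33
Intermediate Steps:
Y(l) = -l/3 (Y(l) = ((l - l) - l)/3 = (0 - l)/3 = (-l)/3 = -l/3)
19*Y(16) = 19*(-⅓*16) = 19*(-16/3) = -304/3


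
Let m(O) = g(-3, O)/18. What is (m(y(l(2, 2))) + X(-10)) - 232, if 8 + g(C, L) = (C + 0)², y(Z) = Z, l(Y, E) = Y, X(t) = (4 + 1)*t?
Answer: -5075/18 ≈ -281.94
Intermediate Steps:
X(t) = 5*t
g(C, L) = -8 + C² (g(C, L) = -8 + (C + 0)² = -8 + C²)
m(O) = 1/18 (m(O) = (-8 + (-3)²)/18 = (-8 + 9)*(1/18) = 1*(1/18) = 1/18)
(m(y(l(2, 2))) + X(-10)) - 232 = (1/18 + 5*(-10)) - 232 = (1/18 - 50) - 232 = -899/18 - 232 = -5075/18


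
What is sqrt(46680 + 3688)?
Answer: 8*sqrt(787) ≈ 224.43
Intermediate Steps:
sqrt(46680 + 3688) = sqrt(50368) = 8*sqrt(787)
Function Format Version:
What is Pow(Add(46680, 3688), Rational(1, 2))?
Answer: Mul(8, Pow(787, Rational(1, 2))) ≈ 224.43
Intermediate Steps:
Pow(Add(46680, 3688), Rational(1, 2)) = Pow(50368, Rational(1, 2)) = Mul(8, Pow(787, Rational(1, 2)))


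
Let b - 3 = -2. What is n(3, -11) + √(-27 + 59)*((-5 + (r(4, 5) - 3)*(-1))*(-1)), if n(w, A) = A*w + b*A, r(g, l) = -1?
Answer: -44 + 4*√2 ≈ -38.343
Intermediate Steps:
b = 1 (b = 3 - 2 = 1)
n(w, A) = A + A*w (n(w, A) = A*w + 1*A = A*w + A = A + A*w)
n(3, -11) + √(-27 + 59)*((-5 + (r(4, 5) - 3)*(-1))*(-1)) = -11*(1 + 3) + √(-27 + 59)*((-5 + (-1 - 3)*(-1))*(-1)) = -11*4 + √32*((-5 - 4*(-1))*(-1)) = -44 + (4*√2)*((-5 + 4)*(-1)) = -44 + (4*√2)*(-1*(-1)) = -44 + (4*√2)*1 = -44 + 4*√2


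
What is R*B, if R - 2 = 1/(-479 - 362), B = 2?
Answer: 3362/841 ≈ 3.9976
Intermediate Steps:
R = 1681/841 (R = 2 + 1/(-479 - 362) = 2 + 1/(-841) = 2 - 1/841 = 1681/841 ≈ 1.9988)
R*B = (1681/841)*2 = 3362/841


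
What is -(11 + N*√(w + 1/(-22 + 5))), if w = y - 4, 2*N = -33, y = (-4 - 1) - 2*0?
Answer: -11 + 33*I*√2618/34 ≈ -11.0 + 49.661*I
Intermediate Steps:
y = -5 (y = -5 + 0 = -5)
N = -33/2 (N = (½)*(-33) = -33/2 ≈ -16.500)
w = -9 (w = -5 - 4 = -9)
-(11 + N*√(w + 1/(-22 + 5))) = -(11 - 33*√(-9 + 1/(-22 + 5))/2) = -(11 - 33*√(-9 + 1/(-17))/2) = -(11 - 33*√(-9 - 1/17)/2) = -(11 - 33*I*√2618/34) = -11 + 33*I*√2618/34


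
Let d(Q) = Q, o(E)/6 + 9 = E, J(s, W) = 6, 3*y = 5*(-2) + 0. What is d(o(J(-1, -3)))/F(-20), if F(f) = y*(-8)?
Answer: -27/40 ≈ -0.67500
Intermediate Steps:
y = -10/3 (y = (5*(-2) + 0)/3 = (-10 + 0)/3 = (⅓)*(-10) = -10/3 ≈ -3.3333)
F(f) = 80/3 (F(f) = -10/3*(-8) = 80/3)
o(E) = -54 + 6*E
d(o(J(-1, -3)))/F(-20) = (-54 + 6*6)/(80/3) = (-54 + 36)*(3/80) = -18*3/80 = -27/40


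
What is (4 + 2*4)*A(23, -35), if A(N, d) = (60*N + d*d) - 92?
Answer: 30156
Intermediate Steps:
A(N, d) = -92 + d² + 60*N (A(N, d) = (60*N + d²) - 92 = (d² + 60*N) - 92 = -92 + d² + 60*N)
(4 + 2*4)*A(23, -35) = (4 + 2*4)*(-92 + (-35)² + 60*23) = (4 + 8)*(-92 + 1225 + 1380) = 12*2513 = 30156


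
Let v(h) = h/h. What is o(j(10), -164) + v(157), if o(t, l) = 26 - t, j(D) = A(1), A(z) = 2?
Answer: 25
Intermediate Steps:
v(h) = 1
j(D) = 2
o(j(10), -164) + v(157) = (26 - 1*2) + 1 = (26 - 2) + 1 = 24 + 1 = 25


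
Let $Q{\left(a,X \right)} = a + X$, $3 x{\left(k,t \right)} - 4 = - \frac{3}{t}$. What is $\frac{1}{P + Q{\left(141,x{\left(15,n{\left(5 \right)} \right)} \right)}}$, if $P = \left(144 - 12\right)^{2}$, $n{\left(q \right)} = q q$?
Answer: $\frac{75}{1317472} \approx 5.6927 \cdot 10^{-5}$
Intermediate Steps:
$n{\left(q \right)} = q^{2}$
$x{\left(k,t \right)} = \frac{4}{3} - \frac{1}{t}$ ($x{\left(k,t \right)} = \frac{4}{3} + \frac{\left(-3\right) \frac{1}{t}}{3} = \frac{4}{3} - \frac{1}{t}$)
$Q{\left(a,X \right)} = X + a$
$P = 17424$ ($P = 132^{2} = 17424$)
$\frac{1}{P + Q{\left(141,x{\left(15,n{\left(5 \right)} \right)} \right)}} = \frac{1}{17424 + \left(\left(\frac{4}{3} - \frac{1}{5^{2}}\right) + 141\right)} = \frac{1}{17424 + \left(\left(\frac{4}{3} - \frac{1}{25}\right) + 141\right)} = \frac{1}{17424 + \left(\frac{97}{75} + 141\right)} = \frac{1}{17424 + \frac{10672}{75}} = \frac{1}{\frac{1317472}{75}} = \frac{75}{1317472}$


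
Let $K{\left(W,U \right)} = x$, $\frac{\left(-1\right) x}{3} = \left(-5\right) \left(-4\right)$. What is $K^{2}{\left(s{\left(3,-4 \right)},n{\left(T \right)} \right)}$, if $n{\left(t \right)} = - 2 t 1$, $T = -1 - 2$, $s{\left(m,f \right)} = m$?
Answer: $3600$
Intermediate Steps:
$T = -3$
$x = -60$ ($x = - 3 \left(\left(-5\right) \left(-4\right)\right) = \left(-3\right) 20 = -60$)
$n{\left(t \right)} = - 2 t$
$K{\left(W,U \right)} = -60$
$K^{2}{\left(s{\left(3,-4 \right)},n{\left(T \right)} \right)} = \left(-60\right)^{2} = 3600$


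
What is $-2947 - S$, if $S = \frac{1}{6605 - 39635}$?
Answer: $- \frac{97339409}{33030} \approx -2947.0$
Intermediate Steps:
$S = - \frac{1}{33030}$ ($S = \frac{1}{-33030} = - \frac{1}{33030} \approx -3.0275 \cdot 10^{-5}$)
$-2947 - S = -2947 - - \frac{1}{33030} = -2947 + \frac{1}{33030} = - \frac{97339409}{33030}$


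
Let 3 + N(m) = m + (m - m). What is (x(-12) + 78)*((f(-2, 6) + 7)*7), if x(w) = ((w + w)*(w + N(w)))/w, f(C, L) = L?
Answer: 2184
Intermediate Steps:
N(m) = -3 + m (N(m) = -3 + (m + (m - m)) = -3 + (m + 0) = -3 + m)
x(w) = -6 + 4*w (x(w) = ((w + w)*(w + (-3 + w)))/w = ((2*w)*(-3 + 2*w))/w = (2*w*(-3 + 2*w))/w = -6 + 4*w)
(x(-12) + 78)*((f(-2, 6) + 7)*7) = ((-6 + 4*(-12)) + 78)*((6 + 7)*7) = ((-6 - 48) + 78)*(13*7) = (-54 + 78)*91 = 24*91 = 2184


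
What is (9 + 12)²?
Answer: 441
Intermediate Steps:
(9 + 12)² = 21² = 441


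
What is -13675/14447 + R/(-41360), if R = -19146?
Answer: -144497869/298763960 ≈ -0.48365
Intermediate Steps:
-13675/14447 + R/(-41360) = -13675/14447 - 19146/(-41360) = -13675*1/14447 - 19146*(-1/41360) = -13675/14447 + 9573/20680 = -144497869/298763960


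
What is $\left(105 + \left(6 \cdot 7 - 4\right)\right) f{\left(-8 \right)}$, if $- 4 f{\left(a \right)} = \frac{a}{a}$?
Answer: $- \frac{143}{4} \approx -35.75$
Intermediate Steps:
$f{\left(a \right)} = - \frac{1}{4}$ ($f{\left(a \right)} = - \frac{a \frac{1}{a}}{4} = \left(- \frac{1}{4}\right) 1 = - \frac{1}{4}$)
$\left(105 + \left(6 \cdot 7 - 4\right)\right) f{\left(-8 \right)} = \left(105 + \left(6 \cdot 7 - 4\right)\right) \left(- \frac{1}{4}\right) = \left(105 + \left(42 - 4\right)\right) \left(- \frac{1}{4}\right) = \left(105 + 38\right) \left(- \frac{1}{4}\right) = 143 \left(- \frac{1}{4}\right) = - \frac{143}{4}$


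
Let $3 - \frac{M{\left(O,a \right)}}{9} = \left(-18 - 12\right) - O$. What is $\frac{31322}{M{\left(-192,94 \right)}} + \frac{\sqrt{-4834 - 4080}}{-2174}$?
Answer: $- \frac{31322}{1431} - \frac{i \sqrt{8914}}{2174} \approx -21.888 - 0.043429 i$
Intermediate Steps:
$M{\left(O,a \right)} = 297 + 9 O$ ($M{\left(O,a \right)} = 27 - 9 \left(\left(-18 - 12\right) - O\right) = 27 - 9 \left(-30 - O\right) = 27 + \left(270 + 9 O\right) = 297 + 9 O$)
$\frac{31322}{M{\left(-192,94 \right)}} + \frac{\sqrt{-4834 - 4080}}{-2174} = \frac{31322}{297 + 9 \left(-192\right)} + \frac{\sqrt{-4834 - 4080}}{-2174} = \frac{31322}{297 - 1728} + \sqrt{-8914} \left(- \frac{1}{2174}\right) = \frac{31322}{-1431} + i \sqrt{8914} \left(- \frac{1}{2174}\right) = 31322 \left(- \frac{1}{1431}\right) - \frac{i \sqrt{8914}}{2174} = - \frac{31322}{1431} - \frac{i \sqrt{8914}}{2174}$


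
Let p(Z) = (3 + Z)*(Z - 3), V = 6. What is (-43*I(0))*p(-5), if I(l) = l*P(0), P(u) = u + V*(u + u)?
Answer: 0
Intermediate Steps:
P(u) = 13*u (P(u) = u + 6*(u + u) = u + 6*(2*u) = u + 12*u = 13*u)
I(l) = 0 (I(l) = l*(13*0) = l*0 = 0)
p(Z) = (-3 + Z)*(3 + Z) (p(Z) = (3 + Z)*(-3 + Z) = (-3 + Z)*(3 + Z))
(-43*I(0))*p(-5) = (-43*0)*(-9 + (-5)²) = 0*(-9 + 25) = 0*16 = 0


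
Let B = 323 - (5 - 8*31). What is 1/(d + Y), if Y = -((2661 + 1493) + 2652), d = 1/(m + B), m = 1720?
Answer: -2286/15558515 ≈ -0.00014693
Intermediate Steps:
B = 566 (B = 323 - (5 - 248) = 323 - 1*(-243) = 323 + 243 = 566)
d = 1/2286 (d = 1/(1720 + 566) = 1/2286 ≈ 0.00043745)
Y = -6806 (Y = -(4154 + 2652) = -1*6806 = -6806)
1/(d + Y) = 1/(1/2286 - 6806) = 1/(-15558515/2286) = -2286/15558515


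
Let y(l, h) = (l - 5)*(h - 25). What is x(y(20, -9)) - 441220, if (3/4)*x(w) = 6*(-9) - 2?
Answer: -1323884/3 ≈ -4.4129e+5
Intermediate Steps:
y(l, h) = (-25 + h)*(-5 + l) (y(l, h) = (-5 + l)*(-25 + h) = (-25 + h)*(-5 + l))
x(w) = -224/3 (x(w) = 4*(6*(-9) - 2)/3 = 4*(-54 - 2)/3 = (4/3)*(-56) = -224/3)
x(y(20, -9)) - 441220 = -224/3 - 441220 = -1323884/3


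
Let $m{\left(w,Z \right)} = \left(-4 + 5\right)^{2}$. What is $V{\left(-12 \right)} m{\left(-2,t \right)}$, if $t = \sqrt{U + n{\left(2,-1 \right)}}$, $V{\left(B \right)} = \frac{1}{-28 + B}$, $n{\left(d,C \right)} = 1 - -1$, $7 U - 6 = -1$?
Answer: $- \frac{1}{40} \approx -0.025$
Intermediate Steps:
$U = \frac{5}{7}$ ($U = \frac{6}{7} + \frac{1}{7} \left(-1\right) = \frac{6}{7} - \frac{1}{7} = \frac{5}{7} \approx 0.71429$)
$n{\left(d,C \right)} = 2$ ($n{\left(d,C \right)} = 1 + 1 = 2$)
$t = \frac{\sqrt{133}}{7}$ ($t = \sqrt{\frac{5}{7} + 2} = \sqrt{\frac{19}{7}} = \frac{\sqrt{133}}{7} \approx 1.6475$)
$m{\left(w,Z \right)} = 1$ ($m{\left(w,Z \right)} = 1^{2} = 1$)
$V{\left(-12 \right)} m{\left(-2,t \right)} = \frac{1}{-28 - 12} \cdot 1 = \frac{1}{-40} \cdot 1 = \left(- \frac{1}{40}\right) 1 = - \frac{1}{40}$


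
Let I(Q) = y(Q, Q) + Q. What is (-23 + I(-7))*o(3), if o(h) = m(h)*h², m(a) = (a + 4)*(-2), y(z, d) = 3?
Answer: 3402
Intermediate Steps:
m(a) = -8 - 2*a (m(a) = (4 + a)*(-2) = -8 - 2*a)
o(h) = h²*(-8 - 2*h) (o(h) = (-8 - 2*h)*h² = h²*(-8 - 2*h))
I(Q) = 3 + Q
(-23 + I(-7))*o(3) = (-23 + (3 - 7))*(2*3²*(-4 - 1*3)) = (-23 - 4)*(2*9*(-4 - 3)) = -54*9*(-7) = -27*(-126) = 3402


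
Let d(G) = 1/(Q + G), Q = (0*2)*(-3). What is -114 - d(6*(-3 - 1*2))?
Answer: -3419/30 ≈ -113.97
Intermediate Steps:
Q = 0 (Q = 0*(-3) = 0)
d(G) = 1/G (d(G) = 1/(0 + G) = 1/G)
-114 - d(6*(-3 - 1*2)) = -114 - 1/(6*(-3 - 1*2)) = -114 - 1/(6*(-3 - 2)) = -114 - 1/(6*(-5)) = -114 - 1/(-30) = -114 - 1*(-1/30) = -114 + 1/30 = -3419/30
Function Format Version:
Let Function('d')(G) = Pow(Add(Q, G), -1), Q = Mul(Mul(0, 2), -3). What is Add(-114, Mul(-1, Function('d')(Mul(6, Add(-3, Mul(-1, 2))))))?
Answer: Rational(-3419, 30) ≈ -113.97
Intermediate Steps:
Q = 0 (Q = Mul(0, -3) = 0)
Function('d')(G) = Pow(G, -1) (Function('d')(G) = Pow(Add(0, G), -1) = Pow(G, -1))
Add(-114, Mul(-1, Function('d')(Mul(6, Add(-3, Mul(-1, 2)))))) = Add(-114, Mul(-1, Pow(Mul(6, Add(-3, Mul(-1, 2))), -1))) = Add(-114, Mul(-1, Pow(Mul(6, Add(-3, -2)), -1))) = Add(-114, Mul(-1, Pow(Mul(6, -5), -1))) = Add(-114, Mul(-1, Pow(-30, -1))) = Add(-114, Mul(-1, Rational(-1, 30))) = Add(-114, Rational(1, 30)) = Rational(-3419, 30)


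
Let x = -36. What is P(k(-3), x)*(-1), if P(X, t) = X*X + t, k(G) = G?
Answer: 27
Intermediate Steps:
P(X, t) = t + X² (P(X, t) = X² + t = t + X²)
P(k(-3), x)*(-1) = (-36 + (-3)²)*(-1) = (-36 + 9)*(-1) = -27*(-1) = 27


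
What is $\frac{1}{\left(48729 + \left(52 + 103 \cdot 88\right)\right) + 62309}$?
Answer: $\frac{1}{120154} \approx 8.3226 \cdot 10^{-6}$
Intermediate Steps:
$\frac{1}{\left(48729 + \left(52 + 103 \cdot 88\right)\right) + 62309} = \frac{1}{\left(48729 + \left(52 + 9064\right)\right) + 62309} = \frac{1}{\left(48729 + 9116\right) + 62309} = \frac{1}{57845 + 62309} = \frac{1}{120154}$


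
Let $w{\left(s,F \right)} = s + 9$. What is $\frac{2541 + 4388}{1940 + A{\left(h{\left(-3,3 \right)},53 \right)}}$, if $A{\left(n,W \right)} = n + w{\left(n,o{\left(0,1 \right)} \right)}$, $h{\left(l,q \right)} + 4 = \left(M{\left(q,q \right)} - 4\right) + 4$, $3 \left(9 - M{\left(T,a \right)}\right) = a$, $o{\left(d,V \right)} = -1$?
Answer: $\frac{6929}{1957} \approx 3.5406$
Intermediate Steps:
$M{\left(T,a \right)} = 9 - \frac{a}{3}$
$w{\left(s,F \right)} = 9 + s$
$h{\left(l,q \right)} = 5 - \frac{q}{3}$ ($h{\left(l,q \right)} = -4 + \left(\left(\left(9 - \frac{q}{3}\right) - 4\right) + 4\right) = -4 + \left(\left(5 - \frac{q}{3}\right) + 4\right) = -4 - \left(-9 + \frac{q}{3}\right) = 5 - \frac{q}{3}$)
$A{\left(n,W \right)} = 9 + 2 n$ ($A{\left(n,W \right)} = n + \left(9 + n\right) = 9 + 2 n$)
$\frac{2541 + 4388}{1940 + A{\left(h{\left(-3,3 \right)},53 \right)}} = \frac{2541 + 4388}{1940 + \left(9 + 2 \left(5 - 1\right)\right)} = \frac{6929}{1940 + \left(9 + 2 \left(5 - 1\right)\right)} = \frac{6929}{1940 + \left(9 + 2 \cdot 4\right)} = \frac{6929}{1940 + \left(9 + 8\right)} = \frac{6929}{1940 + 17} = \frac{6929}{1957}$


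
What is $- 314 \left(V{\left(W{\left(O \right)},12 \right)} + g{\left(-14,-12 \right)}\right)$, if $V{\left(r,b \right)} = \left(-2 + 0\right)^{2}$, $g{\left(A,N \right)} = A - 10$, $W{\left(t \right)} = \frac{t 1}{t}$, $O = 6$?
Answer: $6280$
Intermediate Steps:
$W{\left(t \right)} = 1$ ($W{\left(t \right)} = \frac{t}{t} = 1$)
$g{\left(A,N \right)} = -10 + A$
$V{\left(r,b \right)} = 4$ ($V{\left(r,b \right)} = \left(-2\right)^{2} = 4$)
$- 314 \left(V{\left(W{\left(O \right)},12 \right)} + g{\left(-14,-12 \right)}\right) = - 314 \left(4 - 24\right) = \left(-314\right) \left(-20\right) = 6280$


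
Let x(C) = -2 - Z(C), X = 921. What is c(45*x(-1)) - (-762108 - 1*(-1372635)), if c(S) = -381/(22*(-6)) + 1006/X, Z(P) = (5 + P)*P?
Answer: -24740834917/40524 ≈ -6.1052e+5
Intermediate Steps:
Z(P) = P*(5 + P)
x(C) = -2 - C*(5 + C)
c(S) = 161231/40524 (c(S) = -381/(22*(-6)) + 1006/921 = -381/(-132) + 1006*(1/921) = -381*(-1/132) + 1006/921 = 127/44 + 1006/921 = 161231/40524)
c(45*x(-1)) - (-762108 - 1*(-1372635)) = 161231/40524 - (-762108 - 1*(-1372635)) = 161231/40524 - (-762108 + 1372635) = 161231/40524 - 1*610527 = 161231/40524 - 610527 = -24740834917/40524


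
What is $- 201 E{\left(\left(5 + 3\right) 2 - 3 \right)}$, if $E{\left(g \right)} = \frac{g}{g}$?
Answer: $-201$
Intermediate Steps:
$E{\left(g \right)} = 1$
$- 201 E{\left(\left(5 + 3\right) 2 - 3 \right)} = \left(-201\right) 1 = -201$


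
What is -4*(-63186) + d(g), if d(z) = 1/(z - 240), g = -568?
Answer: 204217151/808 ≈ 2.5274e+5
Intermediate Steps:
d(z) = 1/(-240 + z)
-4*(-63186) + d(g) = -4*(-63186) + 1/(-240 - 568) = 252744 + 1/(-808) = 252744 - 1/808 = 204217151/808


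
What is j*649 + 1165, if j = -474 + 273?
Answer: -129284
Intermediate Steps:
j = -201
j*649 + 1165 = -201*649 + 1165 = -130449 + 1165 = -129284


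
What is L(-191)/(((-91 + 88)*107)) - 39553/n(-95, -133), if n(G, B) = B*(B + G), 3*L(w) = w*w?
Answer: -381446461/9734004 ≈ -39.187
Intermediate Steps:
L(w) = w²/3 (L(w) = (w*w)/3 = w²/3)
L(-191)/(((-91 + 88)*107)) - 39553/n(-95, -133) = ((⅓)*(-191)²)/(((-91 + 88)*107)) - 39553*(-1/(133*(-133 - 95))) = ((⅓)*36481)/((-3*107)) - 39553/((-133*(-228))) = (36481/3)/(-321) - 39553/30324 = (36481/3)*(-1/321) - 39553*1/30324 = -36481/963 - 39553/30324 = -381446461/9734004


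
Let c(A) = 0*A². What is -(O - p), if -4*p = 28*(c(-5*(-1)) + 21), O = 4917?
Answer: -5064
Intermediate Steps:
c(A) = 0
p = -147 (p = -7*(0 + 21) = -7*21 = -¼*588 = -147)
-(O - p) = -(4917 - 1*(-147)) = -(4917 + 147) = -1*5064 = -5064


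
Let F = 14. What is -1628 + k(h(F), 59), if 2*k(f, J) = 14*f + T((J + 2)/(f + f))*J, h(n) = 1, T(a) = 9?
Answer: -2711/2 ≈ -1355.5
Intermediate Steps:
k(f, J) = 7*f + 9*J/2 (k(f, J) = (14*f + 9*J)/2 = (9*J + 14*f)/2 = 7*f + 9*J/2)
-1628 + k(h(F), 59) = -1628 + (7*1 + (9/2)*59) = -1628 + (7 + 531/2) = -1628 + 545/2 = -2711/2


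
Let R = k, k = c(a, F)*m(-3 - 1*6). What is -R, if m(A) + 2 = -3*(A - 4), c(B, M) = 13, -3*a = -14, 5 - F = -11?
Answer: -481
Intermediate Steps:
F = 16 (F = 5 - 1*(-11) = 5 + 11 = 16)
a = 14/3 (a = -⅓*(-14) = 14/3 ≈ 4.6667)
m(A) = 10 - 3*A (m(A) = -2 - 3*(A - 4) = -2 - 3*(-4 + A) = -2 + (12 - 3*A) = 10 - 3*A)
k = 481 (k = 13*(10 - 3*(-3 - 1*6)) = 13*(10 - 3*(-3 - 6)) = 13*(10 - 3*(-9)) = 13*(10 + 27) = 13*37 = 481)
R = 481
-R = -1*481 = -481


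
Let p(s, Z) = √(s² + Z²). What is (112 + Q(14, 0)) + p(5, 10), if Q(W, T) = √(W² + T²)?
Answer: 126 + 5*√5 ≈ 137.18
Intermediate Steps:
Q(W, T) = √(T² + W²)
p(s, Z) = √(Z² + s²)
(112 + Q(14, 0)) + p(5, 10) = (112 + √(0² + 14²)) + √(10² + 5²) = (112 + √(0 + 196)) + √(100 + 25) = (112 + √196) + √125 = (112 + 14) + 5*√5 = 126 + 5*√5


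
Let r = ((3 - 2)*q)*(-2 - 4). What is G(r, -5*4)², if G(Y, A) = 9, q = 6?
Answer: 81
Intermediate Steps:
r = -36 (r = ((3 - 2)*6)*(-2 - 4) = (1*6)*(-6) = 6*(-6) = -36)
G(r, -5*4)² = 9² = 81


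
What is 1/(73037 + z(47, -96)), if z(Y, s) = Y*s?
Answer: 1/68525 ≈ 1.4593e-5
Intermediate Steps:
1/(73037 + z(47, -96)) = 1/(73037 + 47*(-96)) = 1/(73037 - 4512) = 1/68525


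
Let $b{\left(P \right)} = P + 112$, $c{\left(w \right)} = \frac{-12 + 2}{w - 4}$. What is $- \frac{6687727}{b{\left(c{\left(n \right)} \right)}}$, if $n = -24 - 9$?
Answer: $- \frac{247445899}{4154} \approx -59568.0$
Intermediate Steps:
$n = -33$
$c{\left(w \right)} = - \frac{10}{-4 + w}$
$b{\left(P \right)} = 112 + P$
$- \frac{6687727}{b{\left(c{\left(n \right)} \right)}} = - \frac{6687727}{112 - \frac{10}{-4 - 33}} = - \frac{6687727}{112 - \frac{10}{-37}} = - \frac{6687727}{112 - - \frac{10}{37}} = - \frac{6687727}{112 + \frac{10}{37}} = - \frac{6687727}{\frac{4154}{37}} = \left(-6687727\right) \frac{37}{4154} = - \frac{247445899}{4154}$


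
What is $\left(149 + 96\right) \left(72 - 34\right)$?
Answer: $9310$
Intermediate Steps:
$\left(149 + 96\right) \left(72 - 34\right) = 245 \cdot 38 = 9310$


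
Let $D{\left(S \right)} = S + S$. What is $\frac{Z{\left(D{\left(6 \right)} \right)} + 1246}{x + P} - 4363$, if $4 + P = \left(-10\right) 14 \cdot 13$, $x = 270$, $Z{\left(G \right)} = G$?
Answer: $- \frac{91640}{21} \approx -4363.8$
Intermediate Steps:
$D{\left(S \right)} = 2 S$
$P = -1824$ ($P = -4 + \left(-10\right) 14 \cdot 13 = -4 - 1820 = -1824$)
$\frac{Z{\left(D{\left(6 \right)} \right)} + 1246}{x + P} - 4363 = \frac{2 \cdot 6 + 1246}{270 - 1824} - 4363 = \frac{12 + 1246}{-1554} - 4363 = 1258 \left(- \frac{1}{1554}\right) - 4363 = - \frac{17}{21} - 4363 = - \frac{91640}{21}$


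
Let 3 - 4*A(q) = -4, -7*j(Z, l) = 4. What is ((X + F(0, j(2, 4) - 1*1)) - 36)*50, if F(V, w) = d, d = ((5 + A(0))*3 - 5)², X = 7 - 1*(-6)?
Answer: 83825/8 ≈ 10478.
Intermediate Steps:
j(Z, l) = -4/7 (j(Z, l) = -⅐*4 = -4/7)
A(q) = 7/4 (A(q) = ¾ - ¼*(-4) = ¾ + 1 = 7/4)
X = 13 (X = 7 + 6 = 13)
d = 3721/16 (d = ((5 + 7/4)*3 - 5)² = ((27/4)*3 - 5)² = (81/4 - 5)² = (61/4)² = 3721/16 ≈ 232.56)
F(V, w) = 3721/16
((X + F(0, j(2, 4) - 1*1)) - 36)*50 = ((13 + 3721/16) - 36)*50 = (3929/16 - 36)*50 = (3353/16)*50 = 83825/8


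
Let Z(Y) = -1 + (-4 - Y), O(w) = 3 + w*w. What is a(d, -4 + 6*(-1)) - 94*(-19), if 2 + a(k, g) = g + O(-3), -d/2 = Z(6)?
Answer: 1786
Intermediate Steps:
O(w) = 3 + w²
Z(Y) = -5 - Y
d = 22 (d = -2*(-5 - 1*6) = -2*(-5 - 6) = -2*(-11) = 22)
a(k, g) = 10 + g (a(k, g) = -2 + (g + (3 + (-3)²)) = -2 + (g + (3 + 9)) = -2 + (g + 12) = -2 + (12 + g) = 10 + g)
a(d, -4 + 6*(-1)) - 94*(-19) = (10 + (-4 + 6*(-1))) - 94*(-19) = (10 + (-4 - 6)) + 1786 = (10 - 10) + 1786 = 0 + 1786 = 1786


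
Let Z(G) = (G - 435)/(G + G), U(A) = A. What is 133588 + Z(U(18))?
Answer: 1602917/12 ≈ 1.3358e+5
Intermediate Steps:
Z(G) = (-435 + G)/(2*G) (Z(G) = (-435 + G)/((2*G)) = (-435 + G)*(1/(2*G)) = (-435 + G)/(2*G))
133588 + Z(U(18)) = 133588 + (½)*(-435 + 18)/18 = 133588 + (½)*(1/18)*(-417) = 133588 - 139/12 = 1602917/12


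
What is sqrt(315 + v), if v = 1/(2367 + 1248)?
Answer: sqrt(4116494490)/3615 ≈ 17.748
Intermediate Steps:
v = 1/3615 ≈ 0.00027663
sqrt(315 + v) = sqrt(315 + 1/3615) = sqrt(1138726/3615) = sqrt(4116494490)/3615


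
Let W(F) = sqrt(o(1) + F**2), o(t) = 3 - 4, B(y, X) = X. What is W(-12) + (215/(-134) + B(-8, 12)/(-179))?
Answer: -40093/23986 + sqrt(143) ≈ 10.287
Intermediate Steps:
o(t) = -1
W(F) = sqrt(-1 + F**2)
W(-12) + (215/(-134) + B(-8, 12)/(-179)) = sqrt(-1 + (-12)**2) + (215/(-134) + 12/(-179)) = sqrt(-1 + 144) + (215*(-1/134) + 12*(-1/179)) = sqrt(143) + (-215/134 - 12/179) = sqrt(143) - 40093/23986 = -40093/23986 + sqrt(143)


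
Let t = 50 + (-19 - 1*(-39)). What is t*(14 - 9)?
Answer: 350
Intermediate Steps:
t = 70 (t = 50 + (-19 + 39) = 50 + 20 = 70)
t*(14 - 9) = 70*(14 - 9) = 70*5 = 350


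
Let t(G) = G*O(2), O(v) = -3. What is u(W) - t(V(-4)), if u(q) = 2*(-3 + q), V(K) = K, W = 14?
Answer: 10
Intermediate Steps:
u(q) = -6 + 2*q
t(G) = -3*G (t(G) = G*(-3) = -3*G)
u(W) - t(V(-4)) = (-6 + 2*14) - (-3)*(-4) = (-6 + 28) - 1*12 = 22 - 12 = 10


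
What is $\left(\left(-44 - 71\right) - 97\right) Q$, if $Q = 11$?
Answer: $-2332$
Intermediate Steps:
$\left(\left(-44 - 71\right) - 97\right) Q = \left(\left(-44 - 71\right) - 97\right) 11 = \left(-115 - 97\right) 11 = \left(-212\right) 11 = -2332$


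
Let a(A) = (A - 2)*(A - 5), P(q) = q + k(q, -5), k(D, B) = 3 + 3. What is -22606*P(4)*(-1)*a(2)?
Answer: 0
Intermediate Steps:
k(D, B) = 6
P(q) = 6 + q (P(q) = q + 6 = 6 + q)
a(A) = (-5 + A)*(-2 + A) (a(A) = (-2 + A)*(-5 + A) = (-5 + A)*(-2 + A))
-22606*P(4)*(-1)*a(2) = -22606*(6 + 4)*(-1)*(10 + 2² - 7*2) = -22606*10*(-1)*(10 + 4 - 14) = -(-226060)*0 = -22606*0 = 0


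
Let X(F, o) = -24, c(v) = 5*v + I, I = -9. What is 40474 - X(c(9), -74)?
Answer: 40498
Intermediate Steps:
c(v) = -9 + 5*v (c(v) = 5*v - 9 = -9 + 5*v)
40474 - X(c(9), -74) = 40474 - 1*(-24) = 40474 + 24 = 40498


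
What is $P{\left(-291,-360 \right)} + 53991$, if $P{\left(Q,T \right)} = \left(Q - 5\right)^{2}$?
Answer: $141607$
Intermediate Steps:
$P{\left(Q,T \right)} = \left(-5 + Q\right)^{2}$
$P{\left(-291,-360 \right)} + 53991 = \left(-5 - 291\right)^{2} + 53991 = \left(-296\right)^{2} + 53991 = 87616 + 53991 = 141607$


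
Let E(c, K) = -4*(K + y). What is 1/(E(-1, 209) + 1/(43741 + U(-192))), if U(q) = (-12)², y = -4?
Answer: -43885/35985699 ≈ -0.0012195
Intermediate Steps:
U(q) = 144
E(c, K) = 16 - 4*K (E(c, K) = -4*(K - 4) = -4*(-4 + K) = 16 - 4*K)
1/(E(-1, 209) + 1/(43741 + U(-192))) = 1/((16 - 4*209) + 1/(43741 + 144)) = 1/((16 - 836) + 1/43885) = 1/(-820 + 1/43885) = 1/(-35985699/43885) = -43885/35985699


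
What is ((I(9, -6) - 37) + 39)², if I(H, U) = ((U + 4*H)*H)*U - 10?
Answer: 2650384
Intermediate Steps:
I(H, U) = -10 + H*U*(U + 4*H) (I(H, U) = (H*(U + 4*H))*U - 10 = H*U*(U + 4*H) - 10 = -10 + H*U*(U + 4*H))
((I(9, -6) - 37) + 39)² = (((-10 + 9*(-6)² + 4*(-6)*9²) - 37) + 39)² = (((-10 + 9*36 + 4*(-6)*81) - 37) + 39)² = (((-10 + 324 - 1944) - 37) + 39)² = ((-1630 - 37) + 39)² = (-1667 + 39)² = (-1628)² = 2650384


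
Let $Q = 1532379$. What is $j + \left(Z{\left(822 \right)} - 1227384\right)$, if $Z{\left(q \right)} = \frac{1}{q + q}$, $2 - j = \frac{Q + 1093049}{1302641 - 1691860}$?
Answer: $- \frac{785368012224901}{639876036} \approx -1.2274 \cdot 10^{6}$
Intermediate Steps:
$j = \frac{3403866}{389219}$ ($j = 2 - \frac{1532379 + 1093049}{1302641 - 1691860} = 2 - \frac{2625428}{-389219} = 2 - 2625428 \left(- \frac{1}{389219}\right) = 2 - - \frac{2625428}{389219} = 2 + \frac{2625428}{389219} = \frac{3403866}{389219} \approx 8.7454$)
$Z{\left(q \right)} = \frac{1}{2 q}$
$j + \left(Z{\left(822 \right)} - 1227384\right) = \frac{3403866}{389219} - \left(1227384 - \frac{1}{2 \cdot 822}\right) = \frac{3403866}{389219} + \left(\frac{1}{2} \cdot \frac{1}{822} - 1227384\right) = \frac{3403866}{389219} + \left(\frac{1}{1644} - 1227384\right) = \frac{3403866}{389219} - \frac{2017819295}{1644} = - \frac{785368012224901}{639876036}$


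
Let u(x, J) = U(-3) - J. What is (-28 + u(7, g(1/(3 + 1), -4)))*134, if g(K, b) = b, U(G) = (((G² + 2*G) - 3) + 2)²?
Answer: -2680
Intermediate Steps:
U(G) = (-1 + G² + 2*G)² (U(G) = ((-3 + G² + 2*G) + 2)² = (-1 + G² + 2*G)²)
u(x, J) = 4 - J (u(x, J) = (-1 + (-3)² + 2*(-3))² - J = (-1 + 9 - 6)² - J = 2² - J = 4 - J)
(-28 + u(7, g(1/(3 + 1), -4)))*134 = (-28 + (4 - 1*(-4)))*134 = (-28 + (4 + 4))*134 = (-28 + 8)*134 = -20*134 = -2680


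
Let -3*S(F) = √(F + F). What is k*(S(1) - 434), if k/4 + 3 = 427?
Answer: -736064 - 1696*√2/3 ≈ -7.3686e+5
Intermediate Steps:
S(F) = -√2*√F/3 (S(F) = -√(F + F)/3 = -√2*√F/3)
k = 1696 (k = -12 + 4*427 = -12 + 1708 = 1696)
k*(S(1) - 434) = 1696*(-√2*√1/3 - 434) = 1696*(-⅓*√2*1 - 434) = 1696*(-√2/3 - 434) = 1696*(-434 - √2/3) = -736064 - 1696*√2/3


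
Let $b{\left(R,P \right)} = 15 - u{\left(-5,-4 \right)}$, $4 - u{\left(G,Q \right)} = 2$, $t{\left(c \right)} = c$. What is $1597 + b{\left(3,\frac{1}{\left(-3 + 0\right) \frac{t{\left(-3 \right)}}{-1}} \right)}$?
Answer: $1610$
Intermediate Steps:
$u{\left(G,Q \right)} = 2$ ($u{\left(G,Q \right)} = 4 - 2 = 2$)
$b{\left(R,P \right)} = 13$ ($b{\left(R,P \right)} = 15 - 2 = 13$)
$1597 + b{\left(3,\frac{1}{\left(-3 + 0\right) \frac{t{\left(-3 \right)}}{-1}} \right)} = 1597 + 13 = 1610$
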